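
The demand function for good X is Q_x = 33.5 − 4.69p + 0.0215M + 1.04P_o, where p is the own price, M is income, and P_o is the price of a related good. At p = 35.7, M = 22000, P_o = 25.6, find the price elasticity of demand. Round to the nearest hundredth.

First evaluate Q_x: 33.5 − 4.69(35.7) + 0.0215(22000) + 1.04(25.6) = 33.5 − 167.433 + 473 + 26.624 = 365.691.
∂Q_x/∂p = −4.69, so E_p = (−4.69)·(35.7/365.691) ≈ -0.46.
|E_p| < 1: demand is inelastic.

-0.46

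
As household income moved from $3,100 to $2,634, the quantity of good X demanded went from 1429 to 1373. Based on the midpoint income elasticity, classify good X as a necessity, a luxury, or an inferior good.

necessity

%ΔQ = (1373 − 1429)/[(1429+1373)/2] = -56/1401 ≈ -0.0400.
%ΔM = (2,634 − 3,100)/[(3,100+2,634)/2] = -466/2867 ≈ -0.1625.
E_I = %ΔQ/%ΔM ≈ 0.246.
E_I ∈ (0,1): normal good (necessity).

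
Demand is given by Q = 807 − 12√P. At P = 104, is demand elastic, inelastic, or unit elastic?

At P = 104, Q = 684.6235.
dQ/dP = −12/(2√P) = −12/(2·10.198).
Point elasticity E = (dQ/dP)·(P/Q) = -0.5883 × 104/684.6235 ≈ -0.089.
|E| ≈ 0.089 < 1, so demand is inelastic.

inelastic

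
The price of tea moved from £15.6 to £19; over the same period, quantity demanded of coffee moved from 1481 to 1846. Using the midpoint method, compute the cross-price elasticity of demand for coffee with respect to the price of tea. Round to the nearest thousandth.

%ΔQ_x = (1846 − 1481)/[(1481+1846)/2] = 365/1663.5 ≈ 0.2194.
%ΔP_y = (19 − 15.6)/[(15.6+19)/2] ≈ 0.1965.
E_xy = 0.2194/0.1965 ≈ 1.116.
E_xy > 0, so coffee and tea are substitutes.

1.116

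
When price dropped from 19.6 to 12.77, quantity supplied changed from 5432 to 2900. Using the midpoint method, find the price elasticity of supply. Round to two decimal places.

%Δq = (2900 − 5432)/[(5432 + 2900)/2] = -2532/4166 ≈ -0.6078.
%ΔP = (12.77 − 19.6)/[(19.6 + 12.77)/2] = -6.83/16.185 ≈ -0.4220.
Arc elasticity E = %Δq/%ΔP ≈ -0.6078/-0.4220 ≈ 1.44.
|E| > 1: supply is elastic over this range.

1.44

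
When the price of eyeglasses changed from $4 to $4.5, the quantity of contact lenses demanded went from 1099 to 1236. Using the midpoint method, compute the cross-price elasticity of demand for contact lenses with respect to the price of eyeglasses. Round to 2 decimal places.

%ΔQ_x = (1236 − 1099)/[(1099+1236)/2] = 137/1167.5 ≈ 0.1173.
%ΔP_y = (4.5 − 4)/[(4+4.5)/2] ≈ 0.1176.
E_xy = 0.1173/0.1176 ≈ 1.00.
E_xy > 0, so contact lenses and eyeglasses are substitutes.

1.00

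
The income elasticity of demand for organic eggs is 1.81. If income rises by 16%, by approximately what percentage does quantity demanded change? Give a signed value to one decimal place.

%ΔQ ≈ E × %ΔI = (1.81) × (16%) ≈ 29.0%.

29.0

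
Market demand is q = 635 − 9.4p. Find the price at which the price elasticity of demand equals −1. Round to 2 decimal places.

For linear demand q = a − bp, E = −bp/(a − bp). |E| = 1 ⇒ bp = a − bp ⇒ p = a/(2b).
p = 635/(2·9.4) ≈ 33.78.

33.78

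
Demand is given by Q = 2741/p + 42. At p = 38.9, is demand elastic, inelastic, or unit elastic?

At p = 38.9, Q = 112.4627.
dQ/dp = −2741/p² = −1.8114.
Point elasticity E = (dQ/dp)·(p/Q) = -1.8114 × 38.9/112.4627 ≈ -0.627.
|E| ≈ 0.627 < 1, so demand is inelastic.

inelastic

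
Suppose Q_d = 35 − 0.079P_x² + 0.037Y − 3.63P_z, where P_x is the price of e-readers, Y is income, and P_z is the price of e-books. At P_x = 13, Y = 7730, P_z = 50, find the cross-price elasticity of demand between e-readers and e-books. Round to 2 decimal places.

-1.44

Substituting, Q_d = 35 − 0.079(13)² + 0.037(7730) − 3.63(50) = 35 − 13.351 + 286.01 − 181.5 = 126.159.
∂Q_d/∂P_z = −3.63, so E_xy = -3.63·(50/126.159) ≈ -1.44.
E_xy < 0: the goods are complements.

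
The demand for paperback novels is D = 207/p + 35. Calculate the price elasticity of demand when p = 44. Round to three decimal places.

-0.118

At p = 44, D = 39.7045.
dD/dp = −207/p² = −0.1069.
Point elasticity E = (dD/dp)·(p/D) = -0.1069 × 44/39.7045 ≈ -0.118.
|E| < 1, so demand is inelastic at this price.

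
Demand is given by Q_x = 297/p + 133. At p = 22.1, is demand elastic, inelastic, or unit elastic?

inelastic

At p = 22.1, Q_x = 146.4389.
dQ_x/dp = −297/p² = −0.6081.
Point elasticity E = (dQ_x/dp)·(p/Q_x) = -0.6081 × 22.1/146.4389 ≈ -0.092.
|E| ≈ 0.092 < 1, so demand is inelastic.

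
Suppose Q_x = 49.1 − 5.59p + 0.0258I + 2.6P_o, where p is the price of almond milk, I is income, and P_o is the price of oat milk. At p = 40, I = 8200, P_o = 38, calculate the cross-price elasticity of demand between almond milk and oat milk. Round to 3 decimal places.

0.727

Substituting, Q_x = 49.1 − 5.59(40) + 0.0258(8200) + 2.6(38) = 49.1 − 223.6 + 211.56 + 98.8 = 135.86.
∂Q_x/∂P_o = +2.6, so E_xy = 2.6·(38/135.86) ≈ 0.727.
E_xy > 0: the goods are substitutes.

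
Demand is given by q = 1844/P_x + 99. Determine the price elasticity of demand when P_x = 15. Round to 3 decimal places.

-0.554

At P_x = 15, q = 221.9333.
dq/dP_x = −1844/P_x² = −8.1956.
Point elasticity E = (dq/dP_x)·(P_x/q) = -8.1956 × 15/221.9333 ≈ -0.554.
|E| < 1, so demand is inelastic at this price.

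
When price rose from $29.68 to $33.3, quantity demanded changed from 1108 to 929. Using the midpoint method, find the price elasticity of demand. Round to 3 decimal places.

-1.529

%ΔQ = (929 − 1108)/[(1108 + 929)/2] = -179/1018.5 ≈ -0.1757.
%Δp = (33.3 − 29.68)/[(29.68 + 33.3)/2] = 3.62/31.49 ≈ 0.1150.
Arc elasticity E = %ΔQ/%Δp ≈ -0.1757/0.1150 ≈ -1.529.
|E| > 1: demand is elastic over this range.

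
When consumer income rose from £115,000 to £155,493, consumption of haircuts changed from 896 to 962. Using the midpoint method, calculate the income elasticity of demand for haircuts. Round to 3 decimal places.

%ΔQ = (962 − 896)/[(896+962)/2] = 66/929 ≈ 0.0710.
%ΔM = (155,493 − 115,000)/[(115,000+155,493)/2] = 40493/135246.5 ≈ 0.2994.
E_I = %ΔQ/%ΔM ≈ 0.237.
E_I ∈ (0,1): normal good (necessity).

0.237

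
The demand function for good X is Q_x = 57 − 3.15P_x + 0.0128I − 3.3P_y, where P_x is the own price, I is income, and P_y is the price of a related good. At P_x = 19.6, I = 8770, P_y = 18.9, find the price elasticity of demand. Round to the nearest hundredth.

-1.37

First evaluate Q_x: 57 − 3.15(19.6) + 0.0128(8770) − 3.3(18.9) = 57 − 61.74 + 112.256 − 62.37 = 45.146.
∂Q_x/∂P_x = −3.15, so E_p = (−3.15)·(19.6/45.146) ≈ -1.37.
|E_p| > 1: demand is elastic.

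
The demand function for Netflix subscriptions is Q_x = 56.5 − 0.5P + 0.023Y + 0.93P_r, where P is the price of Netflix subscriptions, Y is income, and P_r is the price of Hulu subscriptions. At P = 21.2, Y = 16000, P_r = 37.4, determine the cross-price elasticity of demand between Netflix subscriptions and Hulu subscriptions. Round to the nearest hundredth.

Substituting, Q_x = 56.5 − 0.5(21.2) + 0.023(16000) + 0.93(37.4) = 56.5 − 10.6 + 368 + 34.782 = 448.682.
∂Q_x/∂P_r = +0.93, so E_xy = 0.93·(37.4/448.682) ≈ 0.08.
E_xy > 0: the goods are substitutes.

0.08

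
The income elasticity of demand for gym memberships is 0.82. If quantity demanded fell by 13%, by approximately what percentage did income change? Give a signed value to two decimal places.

%ΔQ ≈ E × %ΔI ⇒ %ΔI = %ΔQ / E = (-13%)/(0.82) ≈ -15.85%.

-15.85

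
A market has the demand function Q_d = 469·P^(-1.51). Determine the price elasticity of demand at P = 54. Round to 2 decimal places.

For a Cobb–Douglas (constant-elasticity) form Q_d = A·P^α·…, the elasticity with respect to P equals the exponent α at every point.
Here the exponent on P is -1.51, so the price elasticity of demand is -1.51.

-1.51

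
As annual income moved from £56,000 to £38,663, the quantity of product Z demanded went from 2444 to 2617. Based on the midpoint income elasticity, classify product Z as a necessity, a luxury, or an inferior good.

inferior

%ΔQ = (2617 − 2444)/[(2444+2617)/2] = 173/2530.5 ≈ 0.0684.
%ΔI = (38,663 − 56,000)/[(56,000+38,663)/2] = -17337/47331.5 ≈ -0.3663.
E_I = %ΔQ/%ΔI ≈ -0.187.
E_I < 0: inferior good.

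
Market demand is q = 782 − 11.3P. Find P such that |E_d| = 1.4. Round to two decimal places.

Set −bP/(a − bP) = −1.4 ⇒ bP = 1.4(a − bP) ⇒ bP(1+1.4) = 1.4·a.
P = 1.4·782/(11.3·2.4) ≈ 40.37.

40.37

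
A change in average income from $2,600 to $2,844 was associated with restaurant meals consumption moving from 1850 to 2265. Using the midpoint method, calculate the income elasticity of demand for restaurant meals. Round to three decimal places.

2.250

%ΔQ = (2265 − 1850)/[(1850+2265)/2] = 415/2057.5 ≈ 0.2017.
%ΔI = (2,844 − 2,600)/[(2,600+2,844)/2] = 244/2722 ≈ 0.0896.
E_I = %ΔQ/%ΔI ≈ 2.250.
E_I > 1: normal good (luxury).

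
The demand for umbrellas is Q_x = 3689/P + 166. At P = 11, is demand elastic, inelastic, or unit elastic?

At P = 11, Q_x = 501.3636.
dQ_x/dP = −3689/P² = −30.4876.
Point elasticity E = (dQ_x/dP)·(P/Q_x) = -30.4876 × 11/501.3636 ≈ -0.669.
|E| ≈ 0.669 < 1, so demand is inelastic.

inelastic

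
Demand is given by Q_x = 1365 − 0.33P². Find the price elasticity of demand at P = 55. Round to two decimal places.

-5.44

At P = 55, Q_x = 366.75.
dQ_x/dP = −2·0.33·P = −36.3.
Point elasticity E = (dQ_x/dP)·(P/Q_x) = -36.3 × 55/366.75 ≈ -5.44.
|E| > 1, so demand is elastic at this price.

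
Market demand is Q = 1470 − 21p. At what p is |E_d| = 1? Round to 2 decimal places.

For linear demand Q = a − bp, E = −bp/(a − bp). |E| = 1 ⇒ bp = a − bp ⇒ p = a/(2b).
p = 1470/(2·21) = 35.00.

35.00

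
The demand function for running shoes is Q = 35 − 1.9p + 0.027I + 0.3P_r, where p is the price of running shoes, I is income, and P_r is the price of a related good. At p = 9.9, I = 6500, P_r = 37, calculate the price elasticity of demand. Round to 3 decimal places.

-0.093

Substituting, Q = 35 − 1.9(9.9) + 0.027(6500) + 0.3(37) = 35 − 18.81 + 175.5 + 11.1 = 202.79.
∂Q/∂p = −1.9, so E_p = (−1.9)·(9.9/202.79) ≈ -0.093.
|E_p| < 1: demand is inelastic.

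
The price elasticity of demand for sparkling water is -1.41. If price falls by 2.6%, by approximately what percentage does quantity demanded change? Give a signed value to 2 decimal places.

3.67

%ΔQ ≈ E × %ΔP = (-1.41) × (-2.6%) ≈ 3.67%.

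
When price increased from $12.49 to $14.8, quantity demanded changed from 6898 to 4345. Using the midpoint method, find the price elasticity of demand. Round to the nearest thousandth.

-2.683

%Δq = (4345 − 6898)/[(6898 + 4345)/2] = -2553/5621.5 ≈ -0.4541.
%Δp = (14.8 − 12.49)/[(12.49 + 14.8)/2] = 2.31/13.645 ≈ 0.1693.
Arc elasticity E = %Δq/%Δp ≈ -0.4541/0.1693 ≈ -2.683.
|E| > 1: demand is elastic over this range.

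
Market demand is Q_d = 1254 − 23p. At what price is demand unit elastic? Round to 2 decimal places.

27.26

For linear demand Q_d = a − bp, E = −bp/(a − bp). |E| = 1 ⇒ bp = a − bp ⇒ p = a/(2b).
p = 1254/(2·23) ≈ 27.26.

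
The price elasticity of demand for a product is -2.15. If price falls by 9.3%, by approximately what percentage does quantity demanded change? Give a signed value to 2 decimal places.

20.00

%ΔQ ≈ E × %ΔP = (-2.15) × (-9.3%) ≈ 20.00%.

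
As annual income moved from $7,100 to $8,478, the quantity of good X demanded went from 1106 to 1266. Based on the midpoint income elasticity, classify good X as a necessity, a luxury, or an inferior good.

%ΔQ = (1266 − 1106)/[(1106+1266)/2] = 160/1186 ≈ 0.1349.
%ΔI = (8,478 − 7,100)/[(7,100+8,478)/2] = 1378/7789 ≈ 0.1769.
E_I = %ΔQ/%ΔI ≈ 0.763.
E_I ∈ (0,1): normal good (necessity).

necessity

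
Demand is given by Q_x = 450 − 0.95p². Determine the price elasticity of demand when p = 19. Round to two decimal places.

At p = 19, Q_x = 107.05.
dQ_x/dp = −2·0.95·p = −36.1.
Point elasticity E = (dQ_x/dp)·(p/Q_x) = -36.1 × 19/107.05 ≈ -6.41.
|E| > 1, so demand is elastic at this price.

-6.41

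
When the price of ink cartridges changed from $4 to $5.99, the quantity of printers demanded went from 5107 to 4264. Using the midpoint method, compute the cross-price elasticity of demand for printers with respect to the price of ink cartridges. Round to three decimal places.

%ΔQ_x = (4264 − 5107)/[(5107+4264)/2] = -843/4685.5 ≈ -0.1799.
%ΔP_y = (5.99 − 4)/[(4+5.99)/2] ≈ 0.3984.
E_xy = -0.1799/0.3984 ≈ -0.452.
E_xy < 0, so printers and ink cartridges are complements.

-0.452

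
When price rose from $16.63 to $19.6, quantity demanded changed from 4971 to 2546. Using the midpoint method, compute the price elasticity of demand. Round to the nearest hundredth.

%ΔQ = (2546 − 4971)/[(4971 + 2546)/2] = -2425/3758.5 ≈ -0.6452.
%ΔP = (19.6 − 16.63)/[(16.63 + 19.6)/2] = 2.97/18.115 ≈ 0.1640.
Arc elasticity E = %ΔQ/%ΔP ≈ -0.6452/0.1640 ≈ -3.94.
|E| > 1: demand is elastic over this range.

-3.94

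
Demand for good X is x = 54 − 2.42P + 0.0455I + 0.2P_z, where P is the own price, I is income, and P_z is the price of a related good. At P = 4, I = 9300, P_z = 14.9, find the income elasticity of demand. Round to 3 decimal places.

0.899

First evaluate x: 54 − 2.42(4) + 0.0455(9300) + 0.2(14.9) = 54 − 9.68 + 423.15 + 2.98 = 470.45.
∂x/∂I = +0.0455, so E_I = 0.0455·(9300/470.45) ≈ 0.899.
E_I ∈ (0,1): normal good (necessity).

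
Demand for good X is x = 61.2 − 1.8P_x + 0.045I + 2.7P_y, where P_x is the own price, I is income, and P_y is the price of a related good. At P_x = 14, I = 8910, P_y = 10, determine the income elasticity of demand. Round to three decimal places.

First evaluate x: 61.2 − 1.8(14) + 0.045(8910) + 2.7(10) = 61.2 − 25.2 + 400.95 + 27 = 463.95.
∂x/∂I = +0.045, so E_I = 0.045·(8910/463.95) ≈ 0.864.
E_I ∈ (0,1): normal good (necessity).

0.864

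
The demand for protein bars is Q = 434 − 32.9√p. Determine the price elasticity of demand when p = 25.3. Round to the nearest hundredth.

At p = 25.3, Q = 268.5159.
dQ/dp = −32.9/(2√p) = −32.9/(2·5.0299).
Point elasticity E = (dQ/dp)·(p/Q) = -3.2704 × 25.3/268.5159 ≈ -0.31.
|E| < 1, so demand is inelastic at this price.

-0.31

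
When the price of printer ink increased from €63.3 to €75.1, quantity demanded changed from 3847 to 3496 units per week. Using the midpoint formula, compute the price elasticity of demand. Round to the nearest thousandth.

%Δq = (3496 − 3847)/[(3847 + 3496)/2] = -351/3671.5 ≈ -0.0956.
%ΔP = (75.1 − 63.3)/[(63.3 + 75.1)/2] = 11.8/69.2 ≈ 0.1705.
Arc elasticity E = %Δq/%ΔP ≈ -0.0956/0.1705 ≈ -0.561.
|E| < 1: demand is inelastic over this range.

-0.561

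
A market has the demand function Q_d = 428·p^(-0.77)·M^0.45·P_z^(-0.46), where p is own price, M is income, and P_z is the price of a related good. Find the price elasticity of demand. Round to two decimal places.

For a Cobb–Douglas (constant-elasticity) form Q_d = A·p^α·…, the elasticity with respect to p equals the exponent α at every point.
Here the exponent on p is -0.77, so the price elasticity of demand is -0.77.

-0.77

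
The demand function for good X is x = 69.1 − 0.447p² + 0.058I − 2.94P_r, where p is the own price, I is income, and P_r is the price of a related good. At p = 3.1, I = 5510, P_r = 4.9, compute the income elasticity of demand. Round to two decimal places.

0.86

Evaluating quantity at (p, I, P_r) gives x = 69.1 − 0.447(3.1)² + 0.058(5510) − 2.94(4.9) = 69.1 − 4.2957 + 319.58 − 14.406 = 369.9783.
∂x/∂I = +0.058, so E_I = 0.058·(5510/369.9783) ≈ 0.86.
E_I ∈ (0,1): normal good (necessity).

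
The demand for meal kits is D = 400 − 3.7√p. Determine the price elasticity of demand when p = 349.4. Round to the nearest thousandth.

-0.105

At p = 349.4, D = 330.8387.
dD/dp = −3.7/(2√p) = −3.7/(2·18.6922).
Point elasticity E = (dD/dp)·(p/D) = -0.099 × 349.4/330.8387 ≈ -0.105.
|E| < 1, so demand is inelastic at this price.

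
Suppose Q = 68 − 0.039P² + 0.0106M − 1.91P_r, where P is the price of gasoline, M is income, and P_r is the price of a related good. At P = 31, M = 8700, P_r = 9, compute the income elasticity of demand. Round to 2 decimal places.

0.87

Evaluating quantity at (P, M, P_r) gives Q = 68 − 0.039(31)² + 0.0106(8700) − 1.91(9) = 68 − 37.479 + 92.22 − 17.19 = 105.551.
∂Q/∂M = +0.0106, so E_I = 0.0106·(8700/105.551) ≈ 0.87.
E_I ∈ (0,1): normal good (necessity).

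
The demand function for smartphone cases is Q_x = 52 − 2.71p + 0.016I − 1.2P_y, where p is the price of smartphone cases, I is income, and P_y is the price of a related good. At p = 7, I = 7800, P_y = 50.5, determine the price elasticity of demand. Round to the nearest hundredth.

-0.20

Q_x = 52 − 2.71(7) + 0.016(7800) − 1.2(50.5) = 52 − 18.97 + 124.8 − 60.6 = 97.23.
∂Q_x/∂p = −2.71, so E_p = (−2.71)·(7/97.23) ≈ -0.20.
|E_p| < 1: demand is inelastic.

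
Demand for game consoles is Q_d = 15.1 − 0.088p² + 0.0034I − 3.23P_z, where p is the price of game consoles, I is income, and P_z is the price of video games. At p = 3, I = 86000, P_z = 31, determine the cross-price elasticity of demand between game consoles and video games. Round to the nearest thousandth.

-0.485

First evaluate Q_d: 15.1 − 0.088(3)² + 0.0034(86000) − 3.23(31) = 15.1 − 0.792 + 292.4 − 100.13 = 206.578.
∂Q_d/∂P_z = −3.23, so E_xy = -3.23·(31/206.578) ≈ -0.485.
E_xy < 0: the goods are complements.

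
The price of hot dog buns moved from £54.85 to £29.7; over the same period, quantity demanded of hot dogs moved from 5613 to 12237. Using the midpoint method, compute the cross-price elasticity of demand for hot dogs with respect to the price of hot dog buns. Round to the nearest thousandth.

-1.248

%ΔQ_x = (12237 − 5613)/[(5613+12237)/2] = 6624/8925 ≈ 0.7422.
%ΔP_y = (29.7 − 54.85)/[(54.85+29.7)/2] ≈ -0.5949.
E_xy = 0.7422/-0.5949 ≈ -1.248.
E_xy < 0, so hot dogs and hot dog buns are complements.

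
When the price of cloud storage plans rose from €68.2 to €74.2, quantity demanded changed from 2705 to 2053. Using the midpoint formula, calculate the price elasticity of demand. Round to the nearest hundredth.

%Δq = (2053 − 2705)/[(2705 + 2053)/2] = -652/2379 ≈ -0.2741.
%Δp = (74.2 − 68.2)/[(68.2 + 74.2)/2] = 6/71.2 ≈ 0.0843.
Arc elasticity E = %Δq/%Δp ≈ -0.2741/0.0843 ≈ -3.25.
|E| > 1: demand is elastic over this range.

-3.25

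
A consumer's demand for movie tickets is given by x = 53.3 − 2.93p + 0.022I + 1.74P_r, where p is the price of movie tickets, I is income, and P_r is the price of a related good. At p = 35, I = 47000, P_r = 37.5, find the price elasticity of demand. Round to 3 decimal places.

-0.098

Evaluating quantity at (p, I, P_r) gives x = 53.3 − 2.93(35) + 0.022(47000) + 1.74(37.5) = 53.3 − 102.55 + 1034 + 65.25 = 1050.
∂x/∂p = −2.93, so E_p = (−2.93)·(35/1050) ≈ -0.098.
|E_p| < 1: demand is inelastic.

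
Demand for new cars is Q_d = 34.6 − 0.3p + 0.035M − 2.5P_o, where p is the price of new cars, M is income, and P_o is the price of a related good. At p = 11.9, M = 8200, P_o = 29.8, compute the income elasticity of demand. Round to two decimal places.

Q_d = 34.6 − 0.3(11.9) + 0.035(8200) − 2.5(29.8) = 34.6 − 3.57 + 287 − 74.5 = 243.53.
∂Q_d/∂M = +0.035, so E_I = 0.035·(8200/243.53) ≈ 1.18.
E_I > 1: normal good (luxury).

1.18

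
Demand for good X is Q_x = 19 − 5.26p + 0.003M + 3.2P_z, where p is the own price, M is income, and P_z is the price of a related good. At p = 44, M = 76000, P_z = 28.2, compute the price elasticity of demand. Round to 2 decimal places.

At the given point, Q_x = 19 − 5.26(44) + 0.003(76000) + 3.2(28.2) = 19 − 231.44 + 228 + 90.24 = 105.8.
∂Q_x/∂p = −5.26, so E_p = (−5.26)·(44/105.8) ≈ -2.19.
|E_p| > 1: demand is elastic.

-2.19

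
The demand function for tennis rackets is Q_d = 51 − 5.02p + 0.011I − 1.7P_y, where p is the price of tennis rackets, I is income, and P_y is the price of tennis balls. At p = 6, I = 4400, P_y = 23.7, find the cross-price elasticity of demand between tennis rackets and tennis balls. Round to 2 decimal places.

First evaluate Q_d: 51 − 5.02(6) + 0.011(4400) − 1.7(23.7) = 51 − 30.12 + 48.4 − 40.29 = 28.99.
∂Q_d/∂P_y = −1.7, so E_xy = -1.7·(23.7/28.99) ≈ -1.39.
E_xy < 0: the goods are complements.

-1.39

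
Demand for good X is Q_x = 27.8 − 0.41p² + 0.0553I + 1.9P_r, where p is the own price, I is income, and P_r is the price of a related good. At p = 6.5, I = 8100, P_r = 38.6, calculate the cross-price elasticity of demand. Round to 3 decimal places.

0.138

First evaluate Q_x: 27.8 − 0.41(6.5)² + 0.0553(8100) + 1.9(38.6) = 27.8 − 17.3225 + 447.93 + 73.34 = 531.7475.
∂Q_x/∂P_r = +1.9, so E_xy = 1.9·(38.6/531.7475) ≈ 0.138.
E_xy > 0: the goods are substitutes.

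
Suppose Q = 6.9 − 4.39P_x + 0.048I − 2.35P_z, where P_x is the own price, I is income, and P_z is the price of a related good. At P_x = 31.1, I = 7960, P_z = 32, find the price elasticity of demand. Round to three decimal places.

-0.770

Q = 6.9 − 4.39(31.1) + 0.048(7960) − 2.35(32) = 6.9 − 136.529 + 382.08 − 75.2 = 177.251.
∂Q/∂P_x = −4.39, so E_p = (−4.39)·(31.1/177.251) ≈ -0.770.
|E_p| < 1: demand is inelastic.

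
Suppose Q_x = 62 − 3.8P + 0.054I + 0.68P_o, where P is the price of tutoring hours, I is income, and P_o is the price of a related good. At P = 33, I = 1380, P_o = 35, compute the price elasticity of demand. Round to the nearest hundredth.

First evaluate Q_x: 62 − 3.8(33) + 0.054(1380) + 0.68(35) = 62 − 125.4 + 74.52 + 23.8 = 34.92.
∂Q_x/∂P = −3.8, so E_p = (−3.8)·(33/34.92) ≈ -3.59.
|E_p| > 1: demand is elastic.

-3.59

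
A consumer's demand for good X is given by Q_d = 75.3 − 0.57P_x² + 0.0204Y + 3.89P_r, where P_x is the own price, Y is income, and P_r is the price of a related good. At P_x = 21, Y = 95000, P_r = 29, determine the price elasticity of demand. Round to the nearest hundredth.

Substituting, Q_d = 75.3 − 0.57(21)² + 0.0204(95000) + 3.89(29) = 75.3 − 251.37 + 1938 + 112.81 = 1874.74.
∂Q_d/∂P_x = −2·0.57·P_x = -23.94, so E_p = -23.94·(21/1874.74) ≈ -0.27.
|E_p| < 1: demand is inelastic.

-0.27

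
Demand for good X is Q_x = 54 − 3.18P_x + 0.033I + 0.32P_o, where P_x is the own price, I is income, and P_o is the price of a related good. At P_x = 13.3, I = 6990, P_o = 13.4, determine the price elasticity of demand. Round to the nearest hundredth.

At the given point, Q_x = 54 − 3.18(13.3) + 0.033(6990) + 0.32(13.4) = 54 − 42.294 + 230.67 + 4.288 = 246.664.
∂Q_x/∂P_x = −3.18, so E_p = (−3.18)·(13.3/246.664) ≈ -0.17.
|E_p| < 1: demand is inelastic.

-0.17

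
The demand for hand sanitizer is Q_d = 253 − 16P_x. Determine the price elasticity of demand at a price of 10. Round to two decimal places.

At P_x = 10, Q_d = 93.
dQ_d/dP_x = −16.
Point elasticity E = (dQ_d/dP_x)·(P_x/Q_d) = -16 × 10/93 ≈ -1.72.
|E| > 1, so demand is elastic at this price.

-1.72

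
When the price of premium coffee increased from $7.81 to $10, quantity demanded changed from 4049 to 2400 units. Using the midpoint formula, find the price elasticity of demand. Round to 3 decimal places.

%Δq = (2400 − 4049)/[(4049 + 2400)/2] = -1649/3224.5 ≈ -0.5114.
%Δp = (10 − 7.81)/[(7.81 + 10)/2] = 2.19/8.905 ≈ 0.2459.
Arc elasticity E = %Δq/%Δp ≈ -0.5114/0.2459 ≈ -2.079.
|E| > 1: demand is elastic over this range.

-2.079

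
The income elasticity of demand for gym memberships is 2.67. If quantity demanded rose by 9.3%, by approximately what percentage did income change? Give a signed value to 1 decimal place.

3.5

%ΔQ ≈ E × %ΔI ⇒ %ΔI = %ΔQ / E = (9.3%)/(2.67) ≈ 3.5%.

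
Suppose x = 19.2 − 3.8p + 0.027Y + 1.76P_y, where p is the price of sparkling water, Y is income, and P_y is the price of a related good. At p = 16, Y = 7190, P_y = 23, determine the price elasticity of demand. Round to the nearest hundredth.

Substituting, x = 19.2 − 3.8(16) + 0.027(7190) + 1.76(23) = 19.2 − 60.8 + 194.13 + 40.48 = 193.01.
∂x/∂p = −3.8, so E_p = (−3.8)·(16/193.01) ≈ -0.32.
|E_p| < 1: demand is inelastic.

-0.32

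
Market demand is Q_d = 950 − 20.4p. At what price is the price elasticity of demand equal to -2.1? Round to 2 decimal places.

31.55

Set −bp/(a − bp) = −2.1 ⇒ bp = 2.1(a − bp) ⇒ bp(1+2.1) = 2.1·a.
p = 2.1·950/(20.4·3.1) ≈ 31.55.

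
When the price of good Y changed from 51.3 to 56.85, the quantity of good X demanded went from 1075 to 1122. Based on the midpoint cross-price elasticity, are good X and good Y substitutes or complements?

%ΔQ_x = (1122 − 1075)/[(1075+1122)/2] = 47/1098.5 ≈ 0.0428.
%ΔP_y = (56.85 − 51.3)/[(51.3+56.85)/2] ≈ 0.1026.
E_xy = 0.0428/0.1026 ≈ 0.417.
E_xy > 0, so the goods are substitutes.

substitutes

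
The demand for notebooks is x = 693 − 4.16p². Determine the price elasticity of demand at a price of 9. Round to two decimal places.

At p = 9, x = 356.04.
dx/dp = −2·4.16·p = −74.88.
Point elasticity E = (dx/dp)·(p/x) = -74.88 × 9/356.04 ≈ -1.89.
|E| > 1, so demand is elastic at this price.

-1.89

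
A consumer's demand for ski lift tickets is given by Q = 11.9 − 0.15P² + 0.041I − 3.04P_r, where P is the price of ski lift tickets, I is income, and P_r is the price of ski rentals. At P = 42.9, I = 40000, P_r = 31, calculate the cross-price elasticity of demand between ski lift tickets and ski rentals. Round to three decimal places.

Q = 11.9 − 0.15(42.9)² + 0.041(40000) − 3.04(31) = 11.9 − 276.0615 + 1640 − 94.24 = 1281.5985.
∂Q/∂P_r = −3.04, so E_xy = -3.04·(31/1281.5985) ≈ -0.074.
E_xy < 0: the goods are complements.

-0.074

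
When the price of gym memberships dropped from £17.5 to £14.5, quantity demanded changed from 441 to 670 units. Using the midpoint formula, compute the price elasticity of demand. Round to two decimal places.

-2.20

%ΔQ = (670 − 441)/[(441 + 670)/2] = 229/555.5 ≈ 0.4122.
%Δp = (14.5 − 17.5)/[(17.5 + 14.5)/2] = -3/16 ≈ -0.1875.
Arc elasticity E = %ΔQ/%Δp ≈ 0.4122/-0.1875 ≈ -2.20.
|E| > 1: demand is elastic over this range.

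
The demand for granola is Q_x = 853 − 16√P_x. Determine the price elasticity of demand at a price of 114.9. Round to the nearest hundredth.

At P_x = 114.9, Q_x = 681.4937.
dQ_x/dP_x = −16/(2√P_x) = −16/(2·10.7191).
Point elasticity E = (dQ_x/dP_x)·(P_x/Q_x) = -0.7463 × 114.9/681.4937 ≈ -0.13.
|E| < 1, so demand is inelastic at this price.

-0.13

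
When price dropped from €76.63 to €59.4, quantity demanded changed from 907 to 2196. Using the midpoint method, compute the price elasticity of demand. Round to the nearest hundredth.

%ΔQ = (2196 − 907)/[(907 + 2196)/2] = 1289/1551.5 ≈ 0.8308.
%ΔP = (59.4 − 76.63)/[(76.63 + 59.4)/2] = -17.23/68.015 ≈ -0.2533.
Arc elasticity E = %ΔQ/%ΔP ≈ 0.8308/-0.2533 ≈ -3.28.
|E| > 1: demand is elastic over this range.

-3.28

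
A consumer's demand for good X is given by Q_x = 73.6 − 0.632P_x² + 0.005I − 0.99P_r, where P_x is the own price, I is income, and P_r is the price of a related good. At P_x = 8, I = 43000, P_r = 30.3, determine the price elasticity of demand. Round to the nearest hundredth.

Substituting, Q_x = 73.6 − 0.632(8)² + 0.005(43000) − 0.99(30.3) = 73.6 − 40.448 + 215 − 29.997 = 218.155.
∂Q_x/∂P_x = −2·0.632·P_x = -10.112, so E_p = -10.112·(8/218.155) ≈ -0.37.
|E_p| < 1: demand is inelastic.

-0.37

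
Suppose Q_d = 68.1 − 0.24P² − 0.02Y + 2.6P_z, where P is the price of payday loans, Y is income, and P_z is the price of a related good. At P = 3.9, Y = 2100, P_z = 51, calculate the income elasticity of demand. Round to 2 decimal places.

-0.27

At the given point, Q_d = 68.1 − 0.24(3.9)² − 0.02(2100) + 2.6(51) = 68.1 − 3.6504 − 42 + 132.6 = 155.0496.
∂Q_d/∂Y = −0.02, so E_I = -0.02·(2100/155.0496) ≈ -0.27.
E_I < 0: inferior good.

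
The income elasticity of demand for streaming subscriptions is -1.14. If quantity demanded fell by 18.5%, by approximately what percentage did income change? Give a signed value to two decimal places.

16.23

%ΔQ ≈ E × %ΔI ⇒ %ΔI = %ΔQ / E = (-18.5%)/(-1.14) ≈ 16.23%.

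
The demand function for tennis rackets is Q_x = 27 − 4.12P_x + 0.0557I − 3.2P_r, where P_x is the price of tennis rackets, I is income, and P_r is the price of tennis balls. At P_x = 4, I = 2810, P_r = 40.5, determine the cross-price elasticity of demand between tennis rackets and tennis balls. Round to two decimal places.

-3.46

First evaluate Q_x: 27 − 4.12(4) + 0.0557(2810) − 3.2(40.5) = 27 − 16.48 + 156.517 − 129.6 = 37.437.
∂Q_x/∂P_r = −3.2, so E_xy = -3.2·(40.5/37.437) ≈ -3.46.
E_xy < 0: the goods are complements.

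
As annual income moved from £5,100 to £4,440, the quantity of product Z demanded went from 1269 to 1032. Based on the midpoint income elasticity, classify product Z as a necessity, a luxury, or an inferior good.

luxury

%ΔQ = (1032 − 1269)/[(1269+1032)/2] = -237/1150.5 ≈ -0.2060.
%ΔM = (4,440 − 5,100)/[(5,100+4,440)/2] = -660/4770 ≈ -0.1384.
E_I = %ΔQ/%ΔM ≈ 1.489.
E_I > 1: normal good (luxury).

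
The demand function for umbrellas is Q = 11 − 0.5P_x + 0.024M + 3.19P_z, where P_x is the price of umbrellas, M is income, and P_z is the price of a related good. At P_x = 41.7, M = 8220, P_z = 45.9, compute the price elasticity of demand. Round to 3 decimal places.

Substituting, Q = 11 − 0.5(41.7) + 0.024(8220) + 3.19(45.9) = 11 − 20.85 + 197.28 + 146.421 = 333.851.
∂Q/∂P_x = −0.5, so E_p = (−0.5)·(41.7/333.851) ≈ -0.062.
|E_p| < 1: demand is inelastic.

-0.062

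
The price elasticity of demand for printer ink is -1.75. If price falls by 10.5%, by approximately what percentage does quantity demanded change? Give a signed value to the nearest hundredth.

18.38

%ΔQ ≈ E × %ΔP = (-1.75) × (-10.5%) ≈ 18.38%.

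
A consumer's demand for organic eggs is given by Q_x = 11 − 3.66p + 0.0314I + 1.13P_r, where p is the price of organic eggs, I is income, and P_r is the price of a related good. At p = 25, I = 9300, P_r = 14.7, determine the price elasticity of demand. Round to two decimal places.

First evaluate Q_x: 11 − 3.66(25) + 0.0314(9300) + 1.13(14.7) = 11 − 91.5 + 292.02 + 16.611 = 228.131.
∂Q_x/∂p = −3.66, so E_p = (−3.66)·(25/228.131) ≈ -0.40.
|E_p| < 1: demand is inelastic.

-0.40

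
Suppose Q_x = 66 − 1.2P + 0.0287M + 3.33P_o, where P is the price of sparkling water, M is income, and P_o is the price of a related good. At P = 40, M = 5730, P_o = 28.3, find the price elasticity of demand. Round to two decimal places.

Q_x = 66 − 1.2(40) + 0.0287(5730) + 3.33(28.3) = 66 − 48 + 164.451 + 94.239 = 276.69.
∂Q_x/∂P = −1.2, so E_p = (−1.2)·(40/276.69) ≈ -0.17.
|E_p| < 1: demand is inelastic.

-0.17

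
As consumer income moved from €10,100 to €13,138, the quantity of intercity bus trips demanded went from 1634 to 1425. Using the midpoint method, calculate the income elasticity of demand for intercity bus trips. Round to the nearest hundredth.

-0.52

%ΔQ = (1425 − 1634)/[(1634+1425)/2] = -209/1529.5 ≈ -0.1366.
%ΔI = (13,138 − 10,100)/[(10,100+13,138)/2] = 3038/11619 ≈ 0.2615.
E_I = %ΔQ/%ΔI ≈ -0.52.
E_I < 0: inferior good.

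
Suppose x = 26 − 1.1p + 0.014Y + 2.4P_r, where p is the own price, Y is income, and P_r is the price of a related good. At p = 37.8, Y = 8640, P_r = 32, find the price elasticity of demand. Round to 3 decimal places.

At the given point, x = 26 − 1.1(37.8) + 0.014(8640) + 2.4(32) = 26 − 41.58 + 120.96 + 76.8 = 182.18.
∂x/∂p = −1.1, so E_p = (−1.1)·(37.8/182.18) ≈ -0.228.
|E_p| < 1: demand is inelastic.

-0.228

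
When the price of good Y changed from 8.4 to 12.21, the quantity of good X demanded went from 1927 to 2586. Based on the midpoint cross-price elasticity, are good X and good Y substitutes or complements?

%ΔQ_x = (2586 − 1927)/[(1927+2586)/2] = 659/2256.5 ≈ 0.2920.
%ΔP_y = (12.21 − 8.4)/[(8.4+12.21)/2] ≈ 0.3697.
E_xy = 0.2920/0.3697 ≈ 0.790.
E_xy > 0, so the goods are substitutes.

substitutes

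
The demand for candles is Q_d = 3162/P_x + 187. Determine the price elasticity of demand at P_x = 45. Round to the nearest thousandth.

-0.273

At P_x = 45, Q_d = 257.2667.
dQ_d/dP_x = −3162/P_x² = −1.5615.
Point elasticity E = (dQ_d/dP_x)·(P_x/Q_d) = -1.5615 × 45/257.2667 ≈ -0.273.
|E| < 1, so demand is inelastic at this price.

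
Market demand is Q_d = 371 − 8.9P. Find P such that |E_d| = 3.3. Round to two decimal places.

Set −bP/(a − bP) = −3.3 ⇒ bP = 3.3(a − bP) ⇒ bP(1+3.3) = 3.3·a.
P = 3.3·371/(8.9·4.3) ≈ 31.99.

31.99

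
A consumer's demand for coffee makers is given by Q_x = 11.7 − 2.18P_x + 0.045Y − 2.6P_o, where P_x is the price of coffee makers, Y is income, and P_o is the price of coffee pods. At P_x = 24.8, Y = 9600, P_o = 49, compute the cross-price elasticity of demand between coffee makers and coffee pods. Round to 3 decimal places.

-0.486

Q_x = 11.7 − 2.18(24.8) + 0.045(9600) − 2.6(49) = 11.7 − 54.064 + 432 − 127.4 = 262.236.
∂Q_x/∂P_o = −2.6, so E_xy = -2.6·(49/262.236) ≈ -0.486.
E_xy < 0: the goods are complements.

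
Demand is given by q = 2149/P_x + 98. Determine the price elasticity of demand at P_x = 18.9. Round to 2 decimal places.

-0.54

At P_x = 18.9, q = 211.7037.
dq/dP_x = −2149/P_x² = −6.0161.
Point elasticity E = (dq/dP_x)·(P_x/q) = -6.0161 × 18.9/211.7037 ≈ -0.54.
|E| < 1, so demand is inelastic at this price.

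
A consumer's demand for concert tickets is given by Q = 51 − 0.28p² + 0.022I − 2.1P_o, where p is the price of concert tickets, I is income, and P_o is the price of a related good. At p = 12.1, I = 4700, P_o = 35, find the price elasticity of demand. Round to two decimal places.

-2.05

Evaluating quantity at (p, I, P_o) gives Q = 51 − 0.28(12.1)² + 0.022(4700) − 2.1(35) = 51 − 40.9948 + 103.4 − 73.5 = 39.9052.
∂Q/∂p = −2·0.28·p = -6.776, so E_p = -6.776·(12.1/39.9052) ≈ -2.05.
|E_p| > 1: demand is elastic.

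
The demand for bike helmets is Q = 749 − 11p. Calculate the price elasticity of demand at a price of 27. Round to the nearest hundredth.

-0.66

At p = 27, Q = 452.
dQ/dp = −11.
Point elasticity E = (dQ/dp)·(p/Q) = -11 × 27/452 ≈ -0.66.
|E| < 1, so demand is inelastic at this price.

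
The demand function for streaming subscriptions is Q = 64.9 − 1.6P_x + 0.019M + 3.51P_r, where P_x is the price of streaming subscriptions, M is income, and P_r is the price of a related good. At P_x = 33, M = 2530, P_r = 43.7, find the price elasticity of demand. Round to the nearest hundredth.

Q = 64.9 − 1.6(33) + 0.019(2530) + 3.51(43.7) = 64.9 − 52.8 + 48.07 + 153.387 = 213.557.
∂Q/∂P_x = −1.6, so E_p = (−1.6)·(33/213.557) ≈ -0.25.
|E_p| < 1: demand is inelastic.

-0.25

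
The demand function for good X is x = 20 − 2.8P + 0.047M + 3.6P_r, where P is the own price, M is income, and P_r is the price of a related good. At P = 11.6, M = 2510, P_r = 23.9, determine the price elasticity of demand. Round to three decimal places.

First evaluate x: 20 − 2.8(11.6) + 0.047(2510) + 3.6(23.9) = 20 − 32.48 + 117.97 + 86.04 = 191.53.
∂x/∂P = −2.8, so E_p = (−2.8)·(11.6/191.53) ≈ -0.170.
|E_p| < 1: demand is inelastic.

-0.170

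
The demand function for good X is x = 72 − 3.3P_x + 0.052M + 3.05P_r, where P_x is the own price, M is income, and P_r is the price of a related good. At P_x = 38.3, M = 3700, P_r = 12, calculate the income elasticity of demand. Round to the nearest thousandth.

1.102

First evaluate x: 72 − 3.3(38.3) + 0.052(3700) + 3.05(12) = 72 − 126.39 + 192.4 + 36.6 = 174.61.
∂x/∂M = +0.052, so E_I = 0.052·(3700/174.61) ≈ 1.102.
E_I > 1: normal good (luxury).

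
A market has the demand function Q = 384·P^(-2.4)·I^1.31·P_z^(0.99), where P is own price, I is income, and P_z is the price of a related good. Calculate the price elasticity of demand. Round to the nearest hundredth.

For a Cobb–Douglas (constant-elasticity) form Q = A·P^α·…, the elasticity with respect to P equals the exponent α at every point.
Here the exponent on P is -2.4, so the price elasticity of demand is -2.40.

-2.40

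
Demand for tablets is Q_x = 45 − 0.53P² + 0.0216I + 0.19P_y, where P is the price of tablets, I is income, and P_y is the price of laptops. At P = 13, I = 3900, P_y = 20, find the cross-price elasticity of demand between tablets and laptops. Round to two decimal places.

At the given point, Q_x = 45 − 0.53(13)² + 0.0216(3900) + 0.19(20) = 45 − 89.57 + 84.24 + 3.8 = 43.47.
∂Q_x/∂P_y = +0.19, so E_xy = 0.19·(20/43.47) ≈ 0.09.
E_xy > 0: the goods are substitutes.

0.09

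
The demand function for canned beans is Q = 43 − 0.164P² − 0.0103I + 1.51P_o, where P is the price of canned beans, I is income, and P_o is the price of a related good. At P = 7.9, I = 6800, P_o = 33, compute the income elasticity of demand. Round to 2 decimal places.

First evaluate Q: 43 − 0.164(7.9)² − 0.0103(6800) + 1.51(33) = 43 − 10.2352 − 70.04 + 49.83 = 12.5548.
∂Q/∂I = −0.0103, so E_I = -0.0103·(6800/12.5548) ≈ -5.58.
E_I < 0: inferior good.

-5.58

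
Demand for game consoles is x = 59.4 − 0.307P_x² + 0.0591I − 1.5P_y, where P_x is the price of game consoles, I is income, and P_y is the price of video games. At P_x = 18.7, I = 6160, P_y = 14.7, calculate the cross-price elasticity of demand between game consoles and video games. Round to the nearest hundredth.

At the given point, x = 59.4 − 0.307(18.7)² + 0.0591(6160) − 1.5(14.7) = 59.4 − 107.3548 + 364.056 − 22.05 = 294.0512.
∂x/∂P_y = −1.5, so E_xy = -1.5·(14.7/294.0512) ≈ -0.07.
E_xy < 0: the goods are complements.

-0.07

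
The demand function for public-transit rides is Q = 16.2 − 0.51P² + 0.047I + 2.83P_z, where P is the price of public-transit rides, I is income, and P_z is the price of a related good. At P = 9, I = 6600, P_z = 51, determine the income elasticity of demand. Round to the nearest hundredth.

0.72

At the given point, Q = 16.2 − 0.51(9)² + 0.047(6600) + 2.83(51) = 16.2 − 41.31 + 310.2 + 144.33 = 429.42.
∂Q/∂I = +0.047, so E_I = 0.047·(6600/429.42) ≈ 0.72.
E_I ∈ (0,1): normal good (necessity).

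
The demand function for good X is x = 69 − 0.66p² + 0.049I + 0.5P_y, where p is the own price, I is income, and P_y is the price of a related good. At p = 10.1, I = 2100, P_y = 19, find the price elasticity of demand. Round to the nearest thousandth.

Evaluating quantity at (p, I, P_y) gives x = 69 − 0.66(10.1)² + 0.049(2100) + 0.5(19) = 69 − 67.3266 + 102.9 + 9.5 = 114.0734.
∂x/∂p = −2·0.66·p = -13.332, so E_p = -13.332·(10.1/114.0734) ≈ -1.180.
|E_p| > 1: demand is elastic.

-1.180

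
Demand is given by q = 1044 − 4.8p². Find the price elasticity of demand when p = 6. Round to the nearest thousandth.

At p = 6, q = 871.2.
dq/dp = −2·4.8·p = −57.6.
Point elasticity E = (dq/dp)·(p/q) = -57.6 × 6/871.2 ≈ -0.397.
|E| < 1, so demand is inelastic at this price.

-0.397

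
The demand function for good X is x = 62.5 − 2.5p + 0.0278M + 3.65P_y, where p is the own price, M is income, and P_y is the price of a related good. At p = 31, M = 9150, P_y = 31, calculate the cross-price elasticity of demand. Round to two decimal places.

0.32

At the given point, x = 62.5 − 2.5(31) + 0.0278(9150) + 3.65(31) = 62.5 − 77.5 + 254.37 + 113.15 = 352.52.
∂x/∂P_y = +3.65, so E_xy = 3.65·(31/352.52) ≈ 0.32.
E_xy > 0: the goods are substitutes.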